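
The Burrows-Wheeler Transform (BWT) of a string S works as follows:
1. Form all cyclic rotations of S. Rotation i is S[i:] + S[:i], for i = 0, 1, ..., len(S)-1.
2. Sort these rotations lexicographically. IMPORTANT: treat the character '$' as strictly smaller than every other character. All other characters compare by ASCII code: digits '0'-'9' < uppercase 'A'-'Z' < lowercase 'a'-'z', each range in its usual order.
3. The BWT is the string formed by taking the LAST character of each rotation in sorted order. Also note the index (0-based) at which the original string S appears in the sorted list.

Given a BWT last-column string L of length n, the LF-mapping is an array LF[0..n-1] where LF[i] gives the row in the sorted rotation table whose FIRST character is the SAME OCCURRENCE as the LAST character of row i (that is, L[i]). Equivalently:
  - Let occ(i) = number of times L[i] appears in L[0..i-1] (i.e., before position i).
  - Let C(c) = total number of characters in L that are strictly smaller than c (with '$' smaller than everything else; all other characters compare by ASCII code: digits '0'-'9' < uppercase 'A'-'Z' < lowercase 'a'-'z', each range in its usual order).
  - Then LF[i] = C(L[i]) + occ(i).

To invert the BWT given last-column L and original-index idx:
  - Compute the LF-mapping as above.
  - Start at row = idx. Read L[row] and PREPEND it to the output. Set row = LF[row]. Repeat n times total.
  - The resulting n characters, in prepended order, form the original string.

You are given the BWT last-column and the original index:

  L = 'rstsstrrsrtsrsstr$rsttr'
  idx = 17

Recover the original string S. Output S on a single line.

LF mapping: 1 9 17 10 11 18 2 3 12 4 19 13 5 14 15 20 6 0 7 16 21 22 8
Walk LF starting at row 17, prepending L[row]:
  step 1: row=17, L[17]='$', prepend. Next row=LF[17]=0
  step 2: row=0, L[0]='r', prepend. Next row=LF[0]=1
  step 3: row=1, L[1]='s', prepend. Next row=LF[1]=9
  step 4: row=9, L[9]='r', prepend. Next row=LF[9]=4
  step 5: row=4, L[4]='s', prepend. Next row=LF[4]=11
  step 6: row=11, L[11]='s', prepend. Next row=LF[11]=13
  step 7: row=13, L[13]='s', prepend. Next row=LF[13]=14
  step 8: row=14, L[14]='s', prepend. Next row=LF[14]=15
  step 9: row=15, L[15]='t', prepend. Next row=LF[15]=20
  step 10: row=20, L[20]='t', prepend. Next row=LF[20]=21
  step 11: row=21, L[21]='t', prepend. Next row=LF[21]=22
  step 12: row=22, L[22]='r', prepend. Next row=LF[22]=8
  step 13: row=8, L[8]='s', prepend. Next row=LF[8]=12
  step 14: row=12, L[12]='r', prepend. Next row=LF[12]=5
  step 15: row=5, L[5]='t', prepend. Next row=LF[5]=18
  step 16: row=18, L[18]='r', prepend. Next row=LF[18]=7
  step 17: row=7, L[7]='r', prepend. Next row=LF[7]=3
  step 18: row=3, L[3]='s', prepend. Next row=LF[3]=10
  step 19: row=10, L[10]='t', prepend. Next row=LF[10]=19
  step 20: row=19, L[19]='s', prepend. Next row=LF[19]=16
  step 21: row=16, L[16]='r', prepend. Next row=LF[16]=6
  step 22: row=6, L[6]='r', prepend. Next row=LF[6]=2
  step 23: row=2, L[2]='t', prepend. Next row=LF[2]=17
Reversed output: trrstsrrtrsrtttssssrsr$

Answer: trrstsrrtrsrtttssssrsr$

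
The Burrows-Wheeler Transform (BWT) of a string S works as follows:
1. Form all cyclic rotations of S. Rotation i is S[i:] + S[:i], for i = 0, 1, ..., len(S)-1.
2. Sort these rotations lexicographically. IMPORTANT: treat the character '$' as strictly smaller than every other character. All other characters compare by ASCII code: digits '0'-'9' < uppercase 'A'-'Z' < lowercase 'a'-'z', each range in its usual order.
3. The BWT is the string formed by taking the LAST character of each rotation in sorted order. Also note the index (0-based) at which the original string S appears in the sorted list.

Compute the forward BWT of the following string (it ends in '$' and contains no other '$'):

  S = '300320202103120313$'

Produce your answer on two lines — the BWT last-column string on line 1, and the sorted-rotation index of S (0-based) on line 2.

Answer: 332212023330101$000
15

Derivation:
All 19 rotations (rotation i = S[i:]+S[:i]):
  rot[0] = 300320202103120313$
  rot[1] = 00320202103120313$3
  rot[2] = 0320202103120313$30
  rot[3] = 320202103120313$300
  rot[4] = 20202103120313$3003
  rot[5] = 0202103120313$30032
  rot[6] = 202103120313$300320
  rot[7] = 02103120313$3003202
  rot[8] = 2103120313$30032020
  rot[9] = 103120313$300320202
  rot[10] = 03120313$3003202021
  rot[11] = 3120313$30032020210
  rot[12] = 120313$300320202103
  rot[13] = 20313$3003202021031
  rot[14] = 0313$30032020210312
  rot[15] = 313$300320202103120
  rot[16] = 13$3003202021031203
  rot[17] = 3$30032020210312031
  rot[18] = $300320202103120313
Sorted (with $ < everything):
  sorted[0] = $300320202103120313  (last char: '3')
  sorted[1] = 00320202103120313$3  (last char: '3')
  sorted[2] = 0202103120313$30032  (last char: '2')
  sorted[3] = 02103120313$3003202  (last char: '2')
  sorted[4] = 03120313$3003202021  (last char: '1')
  sorted[5] = 0313$30032020210312  (last char: '2')
  sorted[6] = 0320202103120313$30  (last char: '0')
  sorted[7] = 103120313$300320202  (last char: '2')
  sorted[8] = 120313$300320202103  (last char: '3')
  sorted[9] = 13$3003202021031203  (last char: '3')
  sorted[10] = 20202103120313$3003  (last char: '3')
  sorted[11] = 202103120313$300320  (last char: '0')
  sorted[12] = 20313$3003202021031  (last char: '1')
  sorted[13] = 2103120313$30032020  (last char: '0')
  sorted[14] = 3$30032020210312031  (last char: '1')
  sorted[15] = 300320202103120313$  (last char: '$')
  sorted[16] = 3120313$30032020210  (last char: '0')
  sorted[17] = 313$300320202103120  (last char: '0')
  sorted[18] = 320202103120313$300  (last char: '0')
Last column: 332212023330101$000
Original string S is at sorted index 15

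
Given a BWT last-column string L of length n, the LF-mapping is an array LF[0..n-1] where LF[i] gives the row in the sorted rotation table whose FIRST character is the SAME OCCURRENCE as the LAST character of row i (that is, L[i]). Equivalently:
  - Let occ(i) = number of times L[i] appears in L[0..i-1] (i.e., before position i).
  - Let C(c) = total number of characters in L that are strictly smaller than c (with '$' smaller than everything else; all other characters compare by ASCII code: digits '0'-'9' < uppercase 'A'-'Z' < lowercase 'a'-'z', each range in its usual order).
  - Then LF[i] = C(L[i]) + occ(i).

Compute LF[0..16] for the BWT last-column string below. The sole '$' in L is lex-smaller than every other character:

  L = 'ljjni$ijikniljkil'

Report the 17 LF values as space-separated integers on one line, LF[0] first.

Answer: 12 6 7 15 1 0 2 8 3 10 16 4 13 9 11 5 14

Derivation:
Char counts: '$':1, 'i':5, 'j':4, 'k':2, 'l':3, 'n':2
C (first-col start): C('$')=0, C('i')=1, C('j')=6, C('k')=10, C('l')=12, C('n')=15
L[0]='l': occ=0, LF[0]=C('l')+0=12+0=12
L[1]='j': occ=0, LF[1]=C('j')+0=6+0=6
L[2]='j': occ=1, LF[2]=C('j')+1=6+1=7
L[3]='n': occ=0, LF[3]=C('n')+0=15+0=15
L[4]='i': occ=0, LF[4]=C('i')+0=1+0=1
L[5]='$': occ=0, LF[5]=C('$')+0=0+0=0
L[6]='i': occ=1, LF[6]=C('i')+1=1+1=2
L[7]='j': occ=2, LF[7]=C('j')+2=6+2=8
L[8]='i': occ=2, LF[8]=C('i')+2=1+2=3
L[9]='k': occ=0, LF[9]=C('k')+0=10+0=10
L[10]='n': occ=1, LF[10]=C('n')+1=15+1=16
L[11]='i': occ=3, LF[11]=C('i')+3=1+3=4
L[12]='l': occ=1, LF[12]=C('l')+1=12+1=13
L[13]='j': occ=3, LF[13]=C('j')+3=6+3=9
L[14]='k': occ=1, LF[14]=C('k')+1=10+1=11
L[15]='i': occ=4, LF[15]=C('i')+4=1+4=5
L[16]='l': occ=2, LF[16]=C('l')+2=12+2=14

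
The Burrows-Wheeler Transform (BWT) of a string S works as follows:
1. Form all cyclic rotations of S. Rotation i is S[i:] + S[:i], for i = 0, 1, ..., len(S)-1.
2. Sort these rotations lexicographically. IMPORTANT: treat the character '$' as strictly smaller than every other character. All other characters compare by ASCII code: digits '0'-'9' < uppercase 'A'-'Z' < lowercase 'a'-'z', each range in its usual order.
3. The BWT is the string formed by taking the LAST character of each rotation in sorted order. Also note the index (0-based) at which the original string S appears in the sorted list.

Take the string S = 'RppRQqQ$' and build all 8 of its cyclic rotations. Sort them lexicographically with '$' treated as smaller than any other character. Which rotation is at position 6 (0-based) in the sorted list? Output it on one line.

All 8 rotations (rotation i = S[i:]+S[:i]):
  rot[0] = RppRQqQ$
  rot[1] = ppRQqQ$R
  rot[2] = pRQqQ$Rp
  rot[3] = RQqQ$Rpp
  rot[4] = QqQ$RppR
  rot[5] = qQ$RppRQ
  rot[6] = Q$RppRQq
  rot[7] = $RppRQqQ
Sorted (with $ < everything):
  sorted[0] = $RppRQqQ
  sorted[1] = Q$RppRQq
  sorted[2] = QqQ$RppR
  sorted[3] = RQqQ$Rpp
  sorted[4] = RppRQqQ$
  sorted[5] = pRQqQ$Rp
  sorted[6] = ppRQqQ$R
  sorted[7] = qQ$RppRQ
sorted[6] = ppRQqQ$R

Answer: ppRQqQ$R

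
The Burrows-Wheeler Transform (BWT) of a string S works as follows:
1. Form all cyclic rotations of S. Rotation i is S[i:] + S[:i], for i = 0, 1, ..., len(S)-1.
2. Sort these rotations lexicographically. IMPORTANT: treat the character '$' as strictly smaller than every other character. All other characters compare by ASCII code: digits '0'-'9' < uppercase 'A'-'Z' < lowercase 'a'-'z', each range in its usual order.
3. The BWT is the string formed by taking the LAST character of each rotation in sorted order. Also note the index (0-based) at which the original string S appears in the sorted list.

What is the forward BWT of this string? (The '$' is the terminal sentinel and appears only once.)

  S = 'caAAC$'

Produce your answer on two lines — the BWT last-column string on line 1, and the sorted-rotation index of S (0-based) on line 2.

Answer: CaAAc$
5

Derivation:
All 6 rotations (rotation i = S[i:]+S[:i]):
  rot[0] = caAAC$
  rot[1] = aAAC$c
  rot[2] = AAC$ca
  rot[3] = AC$caA
  rot[4] = C$caAA
  rot[5] = $caAAC
Sorted (with $ < everything):
  sorted[0] = $caAAC  (last char: 'C')
  sorted[1] = AAC$ca  (last char: 'a')
  sorted[2] = AC$caA  (last char: 'A')
  sorted[3] = C$caAA  (last char: 'A')
  sorted[4] = aAAC$c  (last char: 'c')
  sorted[5] = caAAC$  (last char: '$')
Last column: CaAAc$
Original string S is at sorted index 5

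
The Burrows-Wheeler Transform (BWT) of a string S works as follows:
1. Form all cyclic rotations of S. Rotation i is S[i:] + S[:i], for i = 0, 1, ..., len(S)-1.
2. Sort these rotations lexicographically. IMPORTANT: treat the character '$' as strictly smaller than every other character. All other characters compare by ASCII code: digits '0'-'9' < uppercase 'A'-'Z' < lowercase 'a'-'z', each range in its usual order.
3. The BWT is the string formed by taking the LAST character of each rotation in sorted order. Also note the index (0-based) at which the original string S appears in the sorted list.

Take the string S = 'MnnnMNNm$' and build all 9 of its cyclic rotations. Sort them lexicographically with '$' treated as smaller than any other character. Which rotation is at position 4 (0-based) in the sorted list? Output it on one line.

Answer: Nm$MnnnMN

Derivation:
All 9 rotations (rotation i = S[i:]+S[:i]):
  rot[0] = MnnnMNNm$
  rot[1] = nnnMNNm$M
  rot[2] = nnMNNm$Mn
  rot[3] = nMNNm$Mnn
  rot[4] = MNNm$Mnnn
  rot[5] = NNm$MnnnM
  rot[6] = Nm$MnnnMN
  rot[7] = m$MnnnMNN
  rot[8] = $MnnnMNNm
Sorted (with $ < everything):
  sorted[0] = $MnnnMNNm
  sorted[1] = MNNm$Mnnn
  sorted[2] = MnnnMNNm$
  sorted[3] = NNm$MnnnM
  sorted[4] = Nm$MnnnMN
  sorted[5] = m$MnnnMNN
  sorted[6] = nMNNm$Mnn
  sorted[7] = nnMNNm$Mn
  sorted[8] = nnnMNNm$M
sorted[4] = Nm$MnnnMN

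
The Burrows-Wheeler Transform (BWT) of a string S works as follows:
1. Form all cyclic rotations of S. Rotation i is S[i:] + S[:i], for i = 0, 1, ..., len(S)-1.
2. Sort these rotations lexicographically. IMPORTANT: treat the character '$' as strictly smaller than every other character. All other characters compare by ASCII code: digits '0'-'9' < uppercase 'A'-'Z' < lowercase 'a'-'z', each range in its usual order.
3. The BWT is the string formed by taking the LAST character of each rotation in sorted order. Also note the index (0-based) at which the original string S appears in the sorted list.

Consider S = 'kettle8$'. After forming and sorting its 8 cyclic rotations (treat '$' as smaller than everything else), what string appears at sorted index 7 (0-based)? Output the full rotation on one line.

All 8 rotations (rotation i = S[i:]+S[:i]):
  rot[0] = kettle8$
  rot[1] = ettle8$k
  rot[2] = ttle8$ke
  rot[3] = tle8$ket
  rot[4] = le8$kett
  rot[5] = e8$kettl
  rot[6] = 8$kettle
  rot[7] = $kettle8
Sorted (with $ < everything):
  sorted[0] = $kettle8
  sorted[1] = 8$kettle
  sorted[2] = e8$kettl
  sorted[3] = ettle8$k
  sorted[4] = kettle8$
  sorted[5] = le8$kett
  sorted[6] = tle8$ket
  sorted[7] = ttle8$ke
sorted[7] = ttle8$ke

Answer: ttle8$ke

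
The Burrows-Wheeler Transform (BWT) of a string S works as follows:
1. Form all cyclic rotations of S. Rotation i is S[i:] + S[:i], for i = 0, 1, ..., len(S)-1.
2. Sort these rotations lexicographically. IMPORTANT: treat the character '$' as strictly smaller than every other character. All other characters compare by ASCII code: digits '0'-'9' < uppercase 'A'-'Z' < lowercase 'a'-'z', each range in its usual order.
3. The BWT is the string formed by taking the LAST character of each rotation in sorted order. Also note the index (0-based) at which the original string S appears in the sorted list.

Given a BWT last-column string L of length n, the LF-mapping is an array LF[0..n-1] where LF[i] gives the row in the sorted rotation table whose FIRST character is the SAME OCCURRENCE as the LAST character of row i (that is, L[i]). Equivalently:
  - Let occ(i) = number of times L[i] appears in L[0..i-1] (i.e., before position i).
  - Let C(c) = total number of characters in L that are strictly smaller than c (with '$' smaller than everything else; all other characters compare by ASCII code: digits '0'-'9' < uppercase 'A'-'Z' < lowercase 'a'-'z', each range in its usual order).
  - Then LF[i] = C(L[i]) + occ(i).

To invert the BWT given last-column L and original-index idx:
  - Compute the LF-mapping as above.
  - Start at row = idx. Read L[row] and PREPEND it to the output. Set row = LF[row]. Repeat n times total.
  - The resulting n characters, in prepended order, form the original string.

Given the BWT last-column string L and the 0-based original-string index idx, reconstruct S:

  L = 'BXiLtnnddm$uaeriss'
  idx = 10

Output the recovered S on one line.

Answer: misunderstandiLXB$

Derivation:
LF mapping: 1 3 8 2 16 11 12 5 6 10 0 17 4 7 13 9 14 15
Walk LF starting at row 10, prepending L[row]:
  step 1: row=10, L[10]='$', prepend. Next row=LF[10]=0
  step 2: row=0, L[0]='B', prepend. Next row=LF[0]=1
  step 3: row=1, L[1]='X', prepend. Next row=LF[1]=3
  step 4: row=3, L[3]='L', prepend. Next row=LF[3]=2
  step 5: row=2, L[2]='i', prepend. Next row=LF[2]=8
  step 6: row=8, L[8]='d', prepend. Next row=LF[8]=6
  step 7: row=6, L[6]='n', prepend. Next row=LF[6]=12
  step 8: row=12, L[12]='a', prepend. Next row=LF[12]=4
  step 9: row=4, L[4]='t', prepend. Next row=LF[4]=16
  step 10: row=16, L[16]='s', prepend. Next row=LF[16]=14
  step 11: row=14, L[14]='r', prepend. Next row=LF[14]=13
  step 12: row=13, L[13]='e', prepend. Next row=LF[13]=7
  step 13: row=7, L[7]='d', prepend. Next row=LF[7]=5
  step 14: row=5, L[5]='n', prepend. Next row=LF[5]=11
  step 15: row=11, L[11]='u', prepend. Next row=LF[11]=17
  step 16: row=17, L[17]='s', prepend. Next row=LF[17]=15
  step 17: row=15, L[15]='i', prepend. Next row=LF[15]=9
  step 18: row=9, L[9]='m', prepend. Next row=LF[9]=10
Reversed output: misunderstandiLXB$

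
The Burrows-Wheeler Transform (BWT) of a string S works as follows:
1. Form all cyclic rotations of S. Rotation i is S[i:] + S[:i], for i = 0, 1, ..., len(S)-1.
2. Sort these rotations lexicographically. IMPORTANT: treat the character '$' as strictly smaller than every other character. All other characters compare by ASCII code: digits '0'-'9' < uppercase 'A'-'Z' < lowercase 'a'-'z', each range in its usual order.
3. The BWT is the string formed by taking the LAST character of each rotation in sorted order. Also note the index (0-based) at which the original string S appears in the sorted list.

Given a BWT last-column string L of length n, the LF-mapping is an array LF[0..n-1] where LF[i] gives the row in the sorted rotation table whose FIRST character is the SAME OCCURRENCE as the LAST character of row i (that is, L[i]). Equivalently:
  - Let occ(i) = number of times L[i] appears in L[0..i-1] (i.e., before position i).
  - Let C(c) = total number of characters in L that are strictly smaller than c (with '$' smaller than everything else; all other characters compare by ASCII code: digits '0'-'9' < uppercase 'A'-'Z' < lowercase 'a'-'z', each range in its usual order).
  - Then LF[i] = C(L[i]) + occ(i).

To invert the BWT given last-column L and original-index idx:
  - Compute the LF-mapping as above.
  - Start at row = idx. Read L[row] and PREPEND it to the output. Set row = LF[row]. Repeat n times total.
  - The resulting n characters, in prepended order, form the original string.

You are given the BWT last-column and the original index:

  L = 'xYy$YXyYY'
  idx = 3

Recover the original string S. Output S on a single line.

Answer: YYyYXYyx$

Derivation:
LF mapping: 6 2 7 0 3 1 8 4 5
Walk LF starting at row 3, prepending L[row]:
  step 1: row=3, L[3]='$', prepend. Next row=LF[3]=0
  step 2: row=0, L[0]='x', prepend. Next row=LF[0]=6
  step 3: row=6, L[6]='y', prepend. Next row=LF[6]=8
  step 4: row=8, L[8]='Y', prepend. Next row=LF[8]=5
  step 5: row=5, L[5]='X', prepend. Next row=LF[5]=1
  step 6: row=1, L[1]='Y', prepend. Next row=LF[1]=2
  step 7: row=2, L[2]='y', prepend. Next row=LF[2]=7
  step 8: row=7, L[7]='Y', prepend. Next row=LF[7]=4
  step 9: row=4, L[4]='Y', prepend. Next row=LF[4]=3
Reversed output: YYyYXYyx$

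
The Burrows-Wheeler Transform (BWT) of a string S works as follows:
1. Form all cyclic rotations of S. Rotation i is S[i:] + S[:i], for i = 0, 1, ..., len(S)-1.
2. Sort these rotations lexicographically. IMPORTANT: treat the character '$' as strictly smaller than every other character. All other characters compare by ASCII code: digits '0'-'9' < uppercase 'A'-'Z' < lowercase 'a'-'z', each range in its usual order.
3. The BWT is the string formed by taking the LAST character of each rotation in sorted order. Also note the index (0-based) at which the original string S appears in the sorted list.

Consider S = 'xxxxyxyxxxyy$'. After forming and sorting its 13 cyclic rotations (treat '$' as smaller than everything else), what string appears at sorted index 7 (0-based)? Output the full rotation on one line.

Answer: xyxyxxxyy$xxx

Derivation:
All 13 rotations (rotation i = S[i:]+S[:i]):
  rot[0] = xxxxyxyxxxyy$
  rot[1] = xxxyxyxxxyy$x
  rot[2] = xxyxyxxxyy$xx
  rot[3] = xyxyxxxyy$xxx
  rot[4] = yxyxxxyy$xxxx
  rot[5] = xyxxxyy$xxxxy
  rot[6] = yxxxyy$xxxxyx
  rot[7] = xxxyy$xxxxyxy
  rot[8] = xxyy$xxxxyxyx
  rot[9] = xyy$xxxxyxyxx
  rot[10] = yy$xxxxyxyxxx
  rot[11] = y$xxxxyxyxxxy
  rot[12] = $xxxxyxyxxxyy
Sorted (with $ < everything):
  sorted[0] = $xxxxyxyxxxyy
  sorted[1] = xxxxyxyxxxyy$
  sorted[2] = xxxyxyxxxyy$x
  sorted[3] = xxxyy$xxxxyxy
  sorted[4] = xxyxyxxxyy$xx
  sorted[5] = xxyy$xxxxyxyx
  sorted[6] = xyxxxyy$xxxxy
  sorted[7] = xyxyxxxyy$xxx
  sorted[8] = xyy$xxxxyxyxx
  sorted[9] = y$xxxxyxyxxxy
  sorted[10] = yxxxyy$xxxxyx
  sorted[11] = yxyxxxyy$xxxx
  sorted[12] = yy$xxxxyxyxxx
sorted[7] = xyxyxxxyy$xxx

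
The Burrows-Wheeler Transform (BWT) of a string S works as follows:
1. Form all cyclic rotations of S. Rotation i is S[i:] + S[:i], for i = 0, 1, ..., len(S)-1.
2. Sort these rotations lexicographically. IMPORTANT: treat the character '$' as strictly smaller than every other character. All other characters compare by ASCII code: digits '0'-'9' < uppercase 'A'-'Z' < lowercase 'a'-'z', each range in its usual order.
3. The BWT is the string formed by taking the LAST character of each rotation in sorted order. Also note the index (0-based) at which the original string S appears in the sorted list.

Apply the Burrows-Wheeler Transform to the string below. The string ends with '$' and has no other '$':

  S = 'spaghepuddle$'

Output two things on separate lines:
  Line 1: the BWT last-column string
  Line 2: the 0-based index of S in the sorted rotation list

All 13 rotations (rotation i = S[i:]+S[:i]):
  rot[0] = spaghepuddle$
  rot[1] = paghepuddle$s
  rot[2] = aghepuddle$sp
  rot[3] = ghepuddle$spa
  rot[4] = hepuddle$spag
  rot[5] = epuddle$spagh
  rot[6] = puddle$spaghe
  rot[7] = uddle$spaghep
  rot[8] = ddle$spaghepu
  rot[9] = dle$spaghepud
  rot[10] = le$spaghepudd
  rot[11] = e$spaghepuddl
  rot[12] = $spaghepuddle
Sorted (with $ < everything):
  sorted[0] = $spaghepuddle  (last char: 'e')
  sorted[1] = aghepuddle$sp  (last char: 'p')
  sorted[2] = ddle$spaghepu  (last char: 'u')
  sorted[3] = dle$spaghepud  (last char: 'd')
  sorted[4] = e$spaghepuddl  (last char: 'l')
  sorted[5] = epuddle$spagh  (last char: 'h')
  sorted[6] = ghepuddle$spa  (last char: 'a')
  sorted[7] = hepuddle$spag  (last char: 'g')
  sorted[8] = le$spaghepudd  (last char: 'd')
  sorted[9] = paghepuddle$s  (last char: 's')
  sorted[10] = puddle$spaghe  (last char: 'e')
  sorted[11] = spaghepuddle$  (last char: '$')
  sorted[12] = uddle$spaghep  (last char: 'p')
Last column: epudlhagdse$p
Original string S is at sorted index 11

Answer: epudlhagdse$p
11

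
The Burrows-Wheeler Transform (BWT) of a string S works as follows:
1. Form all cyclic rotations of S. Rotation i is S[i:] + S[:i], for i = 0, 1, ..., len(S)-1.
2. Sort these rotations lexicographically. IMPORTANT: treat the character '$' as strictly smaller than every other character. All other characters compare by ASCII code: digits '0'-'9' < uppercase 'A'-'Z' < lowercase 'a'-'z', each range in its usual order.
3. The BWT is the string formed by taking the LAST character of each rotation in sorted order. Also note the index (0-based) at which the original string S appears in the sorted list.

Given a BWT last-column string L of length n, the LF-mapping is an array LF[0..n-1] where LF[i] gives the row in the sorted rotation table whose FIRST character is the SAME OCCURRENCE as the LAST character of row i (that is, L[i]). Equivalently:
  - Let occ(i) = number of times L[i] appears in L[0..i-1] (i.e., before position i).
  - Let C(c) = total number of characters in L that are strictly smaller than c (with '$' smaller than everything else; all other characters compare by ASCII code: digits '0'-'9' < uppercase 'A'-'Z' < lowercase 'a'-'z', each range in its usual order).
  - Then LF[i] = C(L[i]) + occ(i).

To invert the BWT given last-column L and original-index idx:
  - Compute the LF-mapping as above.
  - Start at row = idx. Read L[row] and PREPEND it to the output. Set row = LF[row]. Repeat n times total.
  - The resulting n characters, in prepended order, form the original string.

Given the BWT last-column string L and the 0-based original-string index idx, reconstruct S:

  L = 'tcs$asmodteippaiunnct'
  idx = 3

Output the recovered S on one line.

LF mapping: 17 3 15 0 1 16 9 12 5 18 6 7 13 14 2 8 20 10 11 4 19
Walk LF starting at row 3, prepending L[row]:
  step 1: row=3, L[3]='$', prepend. Next row=LF[3]=0
  step 2: row=0, L[0]='t', prepend. Next row=LF[0]=17
  step 3: row=17, L[17]='n', prepend. Next row=LF[17]=10
  step 4: row=10, L[10]='e', prepend. Next row=LF[10]=6
  step 5: row=6, L[6]='m', prepend. Next row=LF[6]=9
  step 6: row=9, L[9]='t', prepend. Next row=LF[9]=18
  step 7: row=18, L[18]='n', prepend. Next row=LF[18]=11
  step 8: row=11, L[11]='i', prepend. Next row=LF[11]=7
  step 9: row=7, L[7]='o', prepend. Next row=LF[7]=12
  step 10: row=12, L[12]='p', prepend. Next row=LF[12]=13
  step 11: row=13, L[13]='p', prepend. Next row=LF[13]=14
  step 12: row=14, L[14]='a', prepend. Next row=LF[14]=2
  step 13: row=2, L[2]='s', prepend. Next row=LF[2]=15
  step 14: row=15, L[15]='i', prepend. Next row=LF[15]=8
  step 15: row=8, L[8]='d', prepend. Next row=LF[8]=5
  step 16: row=5, L[5]='s', prepend. Next row=LF[5]=16
  step 17: row=16, L[16]='u', prepend. Next row=LF[16]=20
  step 18: row=20, L[20]='t', prepend. Next row=LF[20]=19
  step 19: row=19, L[19]='c', prepend. Next row=LF[19]=4
  step 20: row=4, L[4]='a', prepend. Next row=LF[4]=1
  step 21: row=1, L[1]='c', prepend. Next row=LF[1]=3
Reversed output: cactusdisappointment$

Answer: cactusdisappointment$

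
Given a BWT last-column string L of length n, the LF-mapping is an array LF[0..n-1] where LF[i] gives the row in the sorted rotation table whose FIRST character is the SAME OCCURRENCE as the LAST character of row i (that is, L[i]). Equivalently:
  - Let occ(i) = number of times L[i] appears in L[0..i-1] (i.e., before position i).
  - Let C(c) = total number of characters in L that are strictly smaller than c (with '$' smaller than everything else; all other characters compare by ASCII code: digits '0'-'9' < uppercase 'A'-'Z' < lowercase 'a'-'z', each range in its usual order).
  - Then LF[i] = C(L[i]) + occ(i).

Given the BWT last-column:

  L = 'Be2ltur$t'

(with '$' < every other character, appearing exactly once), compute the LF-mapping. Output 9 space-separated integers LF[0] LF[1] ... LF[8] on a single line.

Answer: 2 3 1 4 6 8 5 0 7

Derivation:
Char counts: '$':1, '2':1, 'B':1, 'e':1, 'l':1, 'r':1, 't':2, 'u':1
C (first-col start): C('$')=0, C('2')=1, C('B')=2, C('e')=3, C('l')=4, C('r')=5, C('t')=6, C('u')=8
L[0]='B': occ=0, LF[0]=C('B')+0=2+0=2
L[1]='e': occ=0, LF[1]=C('e')+0=3+0=3
L[2]='2': occ=0, LF[2]=C('2')+0=1+0=1
L[3]='l': occ=0, LF[3]=C('l')+0=4+0=4
L[4]='t': occ=0, LF[4]=C('t')+0=6+0=6
L[5]='u': occ=0, LF[5]=C('u')+0=8+0=8
L[6]='r': occ=0, LF[6]=C('r')+0=5+0=5
L[7]='$': occ=0, LF[7]=C('$')+0=0+0=0
L[8]='t': occ=1, LF[8]=C('t')+1=6+1=7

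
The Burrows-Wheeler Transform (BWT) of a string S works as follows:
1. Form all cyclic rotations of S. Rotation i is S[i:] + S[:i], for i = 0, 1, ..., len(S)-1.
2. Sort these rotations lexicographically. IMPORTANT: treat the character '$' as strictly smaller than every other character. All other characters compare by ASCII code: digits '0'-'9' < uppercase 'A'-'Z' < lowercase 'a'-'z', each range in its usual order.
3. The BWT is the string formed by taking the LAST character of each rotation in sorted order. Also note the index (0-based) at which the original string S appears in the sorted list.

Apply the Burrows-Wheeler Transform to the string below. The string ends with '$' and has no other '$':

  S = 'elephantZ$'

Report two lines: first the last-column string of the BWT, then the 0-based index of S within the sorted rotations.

Answer: Zth$lpeaen
3

Derivation:
All 10 rotations (rotation i = S[i:]+S[:i]):
  rot[0] = elephantZ$
  rot[1] = lephantZ$e
  rot[2] = ephantZ$el
  rot[3] = phantZ$ele
  rot[4] = hantZ$elep
  rot[5] = antZ$eleph
  rot[6] = ntZ$elepha
  rot[7] = tZ$elephan
  rot[8] = Z$elephant
  rot[9] = $elephantZ
Sorted (with $ < everything):
  sorted[0] = $elephantZ  (last char: 'Z')
  sorted[1] = Z$elephant  (last char: 't')
  sorted[2] = antZ$eleph  (last char: 'h')
  sorted[3] = elephantZ$  (last char: '$')
  sorted[4] = ephantZ$el  (last char: 'l')
  sorted[5] = hantZ$elep  (last char: 'p')
  sorted[6] = lephantZ$e  (last char: 'e')
  sorted[7] = ntZ$elepha  (last char: 'a')
  sorted[8] = phantZ$ele  (last char: 'e')
  sorted[9] = tZ$elephan  (last char: 'n')
Last column: Zth$lpeaen
Original string S is at sorted index 3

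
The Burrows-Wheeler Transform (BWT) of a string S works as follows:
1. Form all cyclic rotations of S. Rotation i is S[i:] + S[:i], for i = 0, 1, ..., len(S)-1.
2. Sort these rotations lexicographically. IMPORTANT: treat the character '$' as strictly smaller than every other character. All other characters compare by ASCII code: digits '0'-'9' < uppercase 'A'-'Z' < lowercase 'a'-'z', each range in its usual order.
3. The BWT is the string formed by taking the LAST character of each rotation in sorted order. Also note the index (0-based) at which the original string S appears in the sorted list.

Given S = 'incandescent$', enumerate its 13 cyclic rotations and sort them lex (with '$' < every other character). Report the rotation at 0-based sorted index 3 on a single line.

All 13 rotations (rotation i = S[i:]+S[:i]):
  rot[0] = incandescent$
  rot[1] = ncandescent$i
  rot[2] = candescent$in
  rot[3] = andescent$inc
  rot[4] = ndescent$inca
  rot[5] = descent$incan
  rot[6] = escent$incand
  rot[7] = scent$incande
  rot[8] = cent$incandes
  rot[9] = ent$incandesc
  rot[10] = nt$incandesce
  rot[11] = t$incandescen
  rot[12] = $incandescent
Sorted (with $ < everything):
  sorted[0] = $incandescent
  sorted[1] = andescent$inc
  sorted[2] = candescent$in
  sorted[3] = cent$incandes
  sorted[4] = descent$incan
  sorted[5] = ent$incandesc
  sorted[6] = escent$incand
  sorted[7] = incandescent$
  sorted[8] = ncandescent$i
  sorted[9] = ndescent$inca
  sorted[10] = nt$incandesce
  sorted[11] = scent$incande
  sorted[12] = t$incandescen
sorted[3] = cent$incandes

Answer: cent$incandes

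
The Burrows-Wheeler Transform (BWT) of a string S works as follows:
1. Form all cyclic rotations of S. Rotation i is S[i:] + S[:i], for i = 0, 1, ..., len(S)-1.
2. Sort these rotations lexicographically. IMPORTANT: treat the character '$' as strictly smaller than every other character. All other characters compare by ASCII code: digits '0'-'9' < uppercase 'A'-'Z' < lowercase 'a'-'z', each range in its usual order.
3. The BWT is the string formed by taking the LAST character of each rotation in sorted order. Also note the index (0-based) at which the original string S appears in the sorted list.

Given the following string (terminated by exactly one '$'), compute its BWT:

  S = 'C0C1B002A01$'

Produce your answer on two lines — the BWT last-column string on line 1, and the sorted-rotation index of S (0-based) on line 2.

All 12 rotations (rotation i = S[i:]+S[:i]):
  rot[0] = C0C1B002A01$
  rot[1] = 0C1B002A01$C
  rot[2] = C1B002A01$C0
  rot[3] = 1B002A01$C0C
  rot[4] = B002A01$C0C1
  rot[5] = 002A01$C0C1B
  rot[6] = 02A01$C0C1B0
  rot[7] = 2A01$C0C1B00
  rot[8] = A01$C0C1B002
  rot[9] = 01$C0C1B002A
  rot[10] = 1$C0C1B002A0
  rot[11] = $C0C1B002A01
Sorted (with $ < everything):
  sorted[0] = $C0C1B002A01  (last char: '1')
  sorted[1] = 002A01$C0C1B  (last char: 'B')
  sorted[2] = 01$C0C1B002A  (last char: 'A')
  sorted[3] = 02A01$C0C1B0  (last char: '0')
  sorted[4] = 0C1B002A01$C  (last char: 'C')
  sorted[5] = 1$C0C1B002A0  (last char: '0')
  sorted[6] = 1B002A01$C0C  (last char: 'C')
  sorted[7] = 2A01$C0C1B00  (last char: '0')
  sorted[8] = A01$C0C1B002  (last char: '2')
  sorted[9] = B002A01$C0C1  (last char: '1')
  sorted[10] = C0C1B002A01$  (last char: '$')
  sorted[11] = C1B002A01$C0  (last char: '0')
Last column: 1BA0C0C021$0
Original string S is at sorted index 10

Answer: 1BA0C0C021$0
10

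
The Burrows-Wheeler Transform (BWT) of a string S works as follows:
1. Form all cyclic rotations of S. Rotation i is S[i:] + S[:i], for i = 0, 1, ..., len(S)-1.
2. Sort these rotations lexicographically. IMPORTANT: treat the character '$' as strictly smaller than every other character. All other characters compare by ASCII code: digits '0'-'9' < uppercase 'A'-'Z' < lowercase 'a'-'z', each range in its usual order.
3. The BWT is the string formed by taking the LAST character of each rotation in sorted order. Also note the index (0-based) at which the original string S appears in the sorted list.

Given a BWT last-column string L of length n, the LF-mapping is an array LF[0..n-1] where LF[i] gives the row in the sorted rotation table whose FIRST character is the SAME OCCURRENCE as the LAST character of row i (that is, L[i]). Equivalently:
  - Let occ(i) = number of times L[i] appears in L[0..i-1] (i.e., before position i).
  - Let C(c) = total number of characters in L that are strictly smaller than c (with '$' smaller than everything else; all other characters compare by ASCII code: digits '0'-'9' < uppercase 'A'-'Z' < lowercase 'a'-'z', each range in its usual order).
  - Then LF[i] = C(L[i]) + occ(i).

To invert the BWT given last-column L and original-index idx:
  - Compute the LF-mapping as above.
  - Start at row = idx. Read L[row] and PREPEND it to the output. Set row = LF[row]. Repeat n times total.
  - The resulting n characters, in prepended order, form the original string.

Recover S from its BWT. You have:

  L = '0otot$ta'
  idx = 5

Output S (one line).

LF mapping: 1 3 5 4 6 0 7 2
Walk LF starting at row 5, prepending L[row]:
  step 1: row=5, L[5]='$', prepend. Next row=LF[5]=0
  step 2: row=0, L[0]='0', prepend. Next row=LF[0]=1
  step 3: row=1, L[1]='o', prepend. Next row=LF[1]=3
  step 4: row=3, L[3]='o', prepend. Next row=LF[3]=4
  step 5: row=4, L[4]='t', prepend. Next row=LF[4]=6
  step 6: row=6, L[6]='t', prepend. Next row=LF[6]=7
  step 7: row=7, L[7]='a', prepend. Next row=LF[7]=2
  step 8: row=2, L[2]='t', prepend. Next row=LF[2]=5
Reversed output: tattoo0$

Answer: tattoo0$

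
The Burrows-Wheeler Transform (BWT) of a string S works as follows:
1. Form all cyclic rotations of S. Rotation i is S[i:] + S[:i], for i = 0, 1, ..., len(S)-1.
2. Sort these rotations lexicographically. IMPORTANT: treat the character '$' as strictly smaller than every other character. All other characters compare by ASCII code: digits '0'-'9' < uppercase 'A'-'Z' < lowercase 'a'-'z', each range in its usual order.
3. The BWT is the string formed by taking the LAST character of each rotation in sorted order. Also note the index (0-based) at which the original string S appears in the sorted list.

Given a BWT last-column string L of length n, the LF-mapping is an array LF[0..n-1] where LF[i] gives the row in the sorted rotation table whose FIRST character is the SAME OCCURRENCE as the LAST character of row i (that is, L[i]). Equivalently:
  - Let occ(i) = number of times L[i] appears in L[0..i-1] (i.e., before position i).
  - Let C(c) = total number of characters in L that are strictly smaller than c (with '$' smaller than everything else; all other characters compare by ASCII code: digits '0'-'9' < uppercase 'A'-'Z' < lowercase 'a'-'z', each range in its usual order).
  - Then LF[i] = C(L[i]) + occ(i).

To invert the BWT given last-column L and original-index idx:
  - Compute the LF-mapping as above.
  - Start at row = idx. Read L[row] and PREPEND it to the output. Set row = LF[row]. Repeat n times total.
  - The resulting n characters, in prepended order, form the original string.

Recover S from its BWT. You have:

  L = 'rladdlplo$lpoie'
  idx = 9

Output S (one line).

Answer: lollipopladder$

Derivation:
LF mapping: 14 6 1 2 3 7 12 8 10 0 9 13 11 5 4
Walk LF starting at row 9, prepending L[row]:
  step 1: row=9, L[9]='$', prepend. Next row=LF[9]=0
  step 2: row=0, L[0]='r', prepend. Next row=LF[0]=14
  step 3: row=14, L[14]='e', prepend. Next row=LF[14]=4
  step 4: row=4, L[4]='d', prepend. Next row=LF[4]=3
  step 5: row=3, L[3]='d', prepend. Next row=LF[3]=2
  step 6: row=2, L[2]='a', prepend. Next row=LF[2]=1
  step 7: row=1, L[1]='l', prepend. Next row=LF[1]=6
  step 8: row=6, L[6]='p', prepend. Next row=LF[6]=12
  step 9: row=12, L[12]='o', prepend. Next row=LF[12]=11
  step 10: row=11, L[11]='p', prepend. Next row=LF[11]=13
  step 11: row=13, L[13]='i', prepend. Next row=LF[13]=5
  step 12: row=5, L[5]='l', prepend. Next row=LF[5]=7
  step 13: row=7, L[7]='l', prepend. Next row=LF[7]=8
  step 14: row=8, L[8]='o', prepend. Next row=LF[8]=10
  step 15: row=10, L[10]='l', prepend. Next row=LF[10]=9
Reversed output: lollipopladder$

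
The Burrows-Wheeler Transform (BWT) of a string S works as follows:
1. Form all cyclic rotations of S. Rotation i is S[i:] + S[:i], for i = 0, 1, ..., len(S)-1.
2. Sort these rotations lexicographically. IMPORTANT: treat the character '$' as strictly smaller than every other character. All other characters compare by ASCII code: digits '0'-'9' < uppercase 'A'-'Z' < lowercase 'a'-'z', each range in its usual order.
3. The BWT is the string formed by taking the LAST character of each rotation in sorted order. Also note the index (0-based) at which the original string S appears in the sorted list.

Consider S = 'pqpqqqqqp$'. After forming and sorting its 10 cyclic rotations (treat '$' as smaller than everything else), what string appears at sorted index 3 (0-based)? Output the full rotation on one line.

All 10 rotations (rotation i = S[i:]+S[:i]):
  rot[0] = pqpqqqqqp$
  rot[1] = qpqqqqqp$p
  rot[2] = pqqqqqp$pq
  rot[3] = qqqqqp$pqp
  rot[4] = qqqqp$pqpq
  rot[5] = qqqp$pqpqq
  rot[6] = qqp$pqpqqq
  rot[7] = qp$pqpqqqq
  rot[8] = p$pqpqqqqq
  rot[9] = $pqpqqqqqp
Sorted (with $ < everything):
  sorted[0] = $pqpqqqqqp
  sorted[1] = p$pqpqqqqq
  sorted[2] = pqpqqqqqp$
  sorted[3] = pqqqqqp$pq
  sorted[4] = qp$pqpqqqq
  sorted[5] = qpqqqqqp$p
  sorted[6] = qqp$pqpqqq
  sorted[7] = qqqp$pqpqq
  sorted[8] = qqqqp$pqpq
  sorted[9] = qqqqqp$pqp
sorted[3] = pqqqqqp$pq

Answer: pqqqqqp$pq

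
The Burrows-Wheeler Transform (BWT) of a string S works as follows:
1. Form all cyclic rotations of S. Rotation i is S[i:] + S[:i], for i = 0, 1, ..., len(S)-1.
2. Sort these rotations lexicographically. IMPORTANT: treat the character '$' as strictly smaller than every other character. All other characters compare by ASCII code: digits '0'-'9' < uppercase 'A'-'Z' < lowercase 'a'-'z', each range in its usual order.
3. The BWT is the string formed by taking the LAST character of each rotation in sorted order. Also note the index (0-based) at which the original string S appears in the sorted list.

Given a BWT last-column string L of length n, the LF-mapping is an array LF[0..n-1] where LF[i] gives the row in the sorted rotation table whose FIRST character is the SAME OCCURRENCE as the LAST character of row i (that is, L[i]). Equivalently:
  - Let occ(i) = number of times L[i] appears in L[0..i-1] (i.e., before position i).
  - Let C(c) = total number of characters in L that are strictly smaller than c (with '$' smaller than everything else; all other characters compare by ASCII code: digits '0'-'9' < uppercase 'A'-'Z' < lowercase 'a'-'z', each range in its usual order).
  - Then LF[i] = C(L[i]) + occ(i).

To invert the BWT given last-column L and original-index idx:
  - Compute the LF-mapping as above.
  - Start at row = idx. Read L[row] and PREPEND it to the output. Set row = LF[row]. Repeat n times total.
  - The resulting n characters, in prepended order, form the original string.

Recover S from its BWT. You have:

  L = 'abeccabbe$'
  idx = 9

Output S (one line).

LF mapping: 1 3 8 6 7 2 4 5 9 0
Walk LF starting at row 9, prepending L[row]:
  step 1: row=9, L[9]='$', prepend. Next row=LF[9]=0
  step 2: row=0, L[0]='a', prepend. Next row=LF[0]=1
  step 3: row=1, L[1]='b', prepend. Next row=LF[1]=3
  step 4: row=3, L[3]='c', prepend. Next row=LF[3]=6
  step 5: row=6, L[6]='b', prepend. Next row=LF[6]=4
  step 6: row=4, L[4]='c', prepend. Next row=LF[4]=7
  step 7: row=7, L[7]='b', prepend. Next row=LF[7]=5
  step 8: row=5, L[5]='a', prepend. Next row=LF[5]=2
  step 9: row=2, L[2]='e', prepend. Next row=LF[2]=8
  step 10: row=8, L[8]='e', prepend. Next row=LF[8]=9
Reversed output: eeabcbcba$

Answer: eeabcbcba$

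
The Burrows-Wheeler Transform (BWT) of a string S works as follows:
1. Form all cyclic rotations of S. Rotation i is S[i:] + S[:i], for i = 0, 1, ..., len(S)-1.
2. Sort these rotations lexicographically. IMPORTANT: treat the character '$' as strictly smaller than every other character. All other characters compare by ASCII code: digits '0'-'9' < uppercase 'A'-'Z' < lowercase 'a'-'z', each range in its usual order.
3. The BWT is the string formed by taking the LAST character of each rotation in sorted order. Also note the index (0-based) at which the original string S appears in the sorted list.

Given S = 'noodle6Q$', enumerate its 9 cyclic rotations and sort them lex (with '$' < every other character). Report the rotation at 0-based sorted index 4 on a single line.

All 9 rotations (rotation i = S[i:]+S[:i]):
  rot[0] = noodle6Q$
  rot[1] = oodle6Q$n
  rot[2] = odle6Q$no
  rot[3] = dle6Q$noo
  rot[4] = le6Q$nood
  rot[5] = e6Q$noodl
  rot[6] = 6Q$noodle
  rot[7] = Q$noodle6
  rot[8] = $noodle6Q
Sorted (with $ < everything):
  sorted[0] = $noodle6Q
  sorted[1] = 6Q$noodle
  sorted[2] = Q$noodle6
  sorted[3] = dle6Q$noo
  sorted[4] = e6Q$noodl
  sorted[5] = le6Q$nood
  sorted[6] = noodle6Q$
  sorted[7] = odle6Q$no
  sorted[8] = oodle6Q$n
sorted[4] = e6Q$noodl

Answer: e6Q$noodl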